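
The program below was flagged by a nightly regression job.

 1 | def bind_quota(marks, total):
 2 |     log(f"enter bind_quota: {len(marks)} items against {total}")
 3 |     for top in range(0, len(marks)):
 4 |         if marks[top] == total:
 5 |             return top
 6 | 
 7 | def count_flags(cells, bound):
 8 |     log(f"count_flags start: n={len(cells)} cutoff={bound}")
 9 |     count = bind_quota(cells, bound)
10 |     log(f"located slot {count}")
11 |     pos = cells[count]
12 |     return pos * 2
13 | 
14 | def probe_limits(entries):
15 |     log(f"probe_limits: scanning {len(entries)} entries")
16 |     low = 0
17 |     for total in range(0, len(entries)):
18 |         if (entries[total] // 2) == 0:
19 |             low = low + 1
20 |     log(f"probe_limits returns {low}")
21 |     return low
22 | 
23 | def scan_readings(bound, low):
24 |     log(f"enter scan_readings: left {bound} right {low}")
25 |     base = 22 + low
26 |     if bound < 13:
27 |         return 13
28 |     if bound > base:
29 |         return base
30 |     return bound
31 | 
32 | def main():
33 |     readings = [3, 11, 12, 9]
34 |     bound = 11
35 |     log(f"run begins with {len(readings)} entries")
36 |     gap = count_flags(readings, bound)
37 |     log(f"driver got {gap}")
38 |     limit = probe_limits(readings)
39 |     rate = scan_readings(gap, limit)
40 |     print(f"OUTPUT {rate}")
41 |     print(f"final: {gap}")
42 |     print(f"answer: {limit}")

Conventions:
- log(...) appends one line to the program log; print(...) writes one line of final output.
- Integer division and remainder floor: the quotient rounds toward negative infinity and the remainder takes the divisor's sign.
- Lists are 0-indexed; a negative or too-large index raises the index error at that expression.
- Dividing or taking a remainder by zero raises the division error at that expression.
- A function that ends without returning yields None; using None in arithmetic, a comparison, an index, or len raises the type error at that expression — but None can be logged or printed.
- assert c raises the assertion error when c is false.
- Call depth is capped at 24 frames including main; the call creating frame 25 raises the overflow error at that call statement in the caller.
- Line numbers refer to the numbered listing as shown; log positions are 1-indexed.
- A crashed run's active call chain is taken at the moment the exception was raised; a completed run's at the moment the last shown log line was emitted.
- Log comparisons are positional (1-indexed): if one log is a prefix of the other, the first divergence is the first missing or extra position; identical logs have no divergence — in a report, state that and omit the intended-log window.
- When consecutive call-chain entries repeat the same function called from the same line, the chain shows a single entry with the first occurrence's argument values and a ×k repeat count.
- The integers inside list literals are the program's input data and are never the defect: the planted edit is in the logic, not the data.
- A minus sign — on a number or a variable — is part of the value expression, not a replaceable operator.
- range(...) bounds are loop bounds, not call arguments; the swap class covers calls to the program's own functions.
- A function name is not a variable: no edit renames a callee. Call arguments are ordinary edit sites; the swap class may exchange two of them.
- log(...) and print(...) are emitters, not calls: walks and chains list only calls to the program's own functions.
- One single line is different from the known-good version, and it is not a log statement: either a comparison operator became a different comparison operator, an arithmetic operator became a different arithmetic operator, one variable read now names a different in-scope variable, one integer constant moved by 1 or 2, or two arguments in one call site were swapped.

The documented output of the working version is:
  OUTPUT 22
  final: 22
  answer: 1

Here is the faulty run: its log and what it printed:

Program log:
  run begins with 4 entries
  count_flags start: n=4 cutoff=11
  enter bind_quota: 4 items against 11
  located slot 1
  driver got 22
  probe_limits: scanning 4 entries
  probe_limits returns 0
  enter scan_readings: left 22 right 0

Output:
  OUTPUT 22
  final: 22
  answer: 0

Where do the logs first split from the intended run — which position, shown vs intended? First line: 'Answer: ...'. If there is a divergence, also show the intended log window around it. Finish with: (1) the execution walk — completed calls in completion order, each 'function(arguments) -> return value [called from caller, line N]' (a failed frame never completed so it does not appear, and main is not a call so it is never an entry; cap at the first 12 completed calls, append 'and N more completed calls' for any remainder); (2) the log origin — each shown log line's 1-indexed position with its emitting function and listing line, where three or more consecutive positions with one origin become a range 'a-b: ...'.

Answer: position 7 — shown 'probe_limits returns 0', intended 'probe_limits returns 1'.
Intended log window:
  5: driver got 22
  6: probe_limits: scanning 4 entries
  7: probe_limits returns 1
  8: enter scan_readings: left 22 right 1
Execution walk:
  bind_quota([3, 11, 12, 9], 11) -> 1  [called from count_flags, line 9]
  count_flags([3, 11, 12, 9], 11) -> 22  [called from main, line 36]
  probe_limits([3, 11, 12, 9]) -> 0  [called from main, line 38]
  scan_readings(22, 0) -> 22  [called from main, line 39]
Log origins:
  1: emitted by main (line 35)
  2: emitted by count_flags (line 8)
  3: emitted by bind_quota (line 2)
  4: emitted by count_flags (line 10)
  5: emitted by main (line 37)
  6: emitted by probe_limits (line 15)
  7: emitted by probe_limits (line 20)
  8: emitted by scan_readings (line 24)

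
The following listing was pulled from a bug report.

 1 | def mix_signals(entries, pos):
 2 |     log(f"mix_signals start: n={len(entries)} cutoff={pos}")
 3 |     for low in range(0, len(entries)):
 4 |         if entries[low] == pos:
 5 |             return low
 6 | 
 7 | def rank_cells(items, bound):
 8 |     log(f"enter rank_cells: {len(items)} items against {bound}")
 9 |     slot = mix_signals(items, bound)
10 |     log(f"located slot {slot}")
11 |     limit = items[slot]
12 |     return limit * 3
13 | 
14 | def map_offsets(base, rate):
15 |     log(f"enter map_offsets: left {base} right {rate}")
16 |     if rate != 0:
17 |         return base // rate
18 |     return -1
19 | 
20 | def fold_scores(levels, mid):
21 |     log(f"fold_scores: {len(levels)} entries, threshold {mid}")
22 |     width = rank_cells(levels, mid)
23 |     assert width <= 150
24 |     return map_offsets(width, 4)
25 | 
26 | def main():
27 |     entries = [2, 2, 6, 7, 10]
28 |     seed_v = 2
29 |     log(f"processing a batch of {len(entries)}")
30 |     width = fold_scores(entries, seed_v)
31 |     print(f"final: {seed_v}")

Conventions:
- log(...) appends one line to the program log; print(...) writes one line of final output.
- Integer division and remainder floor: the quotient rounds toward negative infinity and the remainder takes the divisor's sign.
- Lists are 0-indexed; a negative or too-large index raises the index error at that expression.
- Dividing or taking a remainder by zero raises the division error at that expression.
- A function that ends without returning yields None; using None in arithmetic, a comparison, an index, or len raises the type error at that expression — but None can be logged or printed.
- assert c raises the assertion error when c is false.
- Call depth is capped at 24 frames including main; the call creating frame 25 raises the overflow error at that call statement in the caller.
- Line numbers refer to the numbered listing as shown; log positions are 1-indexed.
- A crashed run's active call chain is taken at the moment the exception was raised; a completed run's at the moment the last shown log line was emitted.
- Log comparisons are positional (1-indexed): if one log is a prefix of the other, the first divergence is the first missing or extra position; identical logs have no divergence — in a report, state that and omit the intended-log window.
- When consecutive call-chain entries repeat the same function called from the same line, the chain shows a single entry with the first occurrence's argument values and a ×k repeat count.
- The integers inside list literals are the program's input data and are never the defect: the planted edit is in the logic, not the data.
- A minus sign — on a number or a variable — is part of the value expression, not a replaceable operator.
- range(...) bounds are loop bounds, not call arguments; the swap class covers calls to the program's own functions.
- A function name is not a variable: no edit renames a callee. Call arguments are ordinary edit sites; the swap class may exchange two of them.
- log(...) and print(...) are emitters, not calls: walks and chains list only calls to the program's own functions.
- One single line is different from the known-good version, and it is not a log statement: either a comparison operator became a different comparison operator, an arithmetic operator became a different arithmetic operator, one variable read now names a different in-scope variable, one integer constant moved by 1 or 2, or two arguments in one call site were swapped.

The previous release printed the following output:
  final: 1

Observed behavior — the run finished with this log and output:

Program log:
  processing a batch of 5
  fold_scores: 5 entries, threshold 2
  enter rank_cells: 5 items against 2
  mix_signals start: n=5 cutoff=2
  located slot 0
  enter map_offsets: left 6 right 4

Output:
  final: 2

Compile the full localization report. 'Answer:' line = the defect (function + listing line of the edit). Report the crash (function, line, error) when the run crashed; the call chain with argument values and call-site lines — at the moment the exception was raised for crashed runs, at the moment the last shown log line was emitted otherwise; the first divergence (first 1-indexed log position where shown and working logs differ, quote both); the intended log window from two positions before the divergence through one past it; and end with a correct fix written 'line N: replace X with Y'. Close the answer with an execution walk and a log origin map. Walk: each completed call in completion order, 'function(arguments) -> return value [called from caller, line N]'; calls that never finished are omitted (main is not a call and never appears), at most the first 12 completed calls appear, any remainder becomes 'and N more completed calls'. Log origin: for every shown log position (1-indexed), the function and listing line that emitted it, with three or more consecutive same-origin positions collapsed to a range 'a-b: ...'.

Answer: the defect is in main at line 31.
Key fact: The two runs log identically and part ways only at the printed values.
Call chain: main -> fold_scores([2, 2, 6, 7, 10], 2) (called at line 30) -> map_offsets(6, 4) (called at line 24).
First divergence: there is none — every log position agrees.
Execution walk:
  mix_signals([2, 2, 6, 7, 10], 2) -> 0  [called from rank_cells, line 9]
  rank_cells([2, 2, 6, 7, 10], 2) -> 6  [called from fold_scores, line 22]
  map_offsets(6, 4) -> 1  [called from fold_scores, line 24]
  fold_scores([2, 2, 6, 7, 10], 2) -> 1  [called from main, line 30]
Log origin:
  1: emitted by main (line 29)
  2: emitted by fold_scores (line 21)
  3: emitted by rank_cells (line 8)
  4: emitted by mix_signals (line 2)
  5: emitted by rank_cells (line 10)
  6: emitted by map_offsets (line 15)
A correct fix: line 31: replace `seed_v` with `width`.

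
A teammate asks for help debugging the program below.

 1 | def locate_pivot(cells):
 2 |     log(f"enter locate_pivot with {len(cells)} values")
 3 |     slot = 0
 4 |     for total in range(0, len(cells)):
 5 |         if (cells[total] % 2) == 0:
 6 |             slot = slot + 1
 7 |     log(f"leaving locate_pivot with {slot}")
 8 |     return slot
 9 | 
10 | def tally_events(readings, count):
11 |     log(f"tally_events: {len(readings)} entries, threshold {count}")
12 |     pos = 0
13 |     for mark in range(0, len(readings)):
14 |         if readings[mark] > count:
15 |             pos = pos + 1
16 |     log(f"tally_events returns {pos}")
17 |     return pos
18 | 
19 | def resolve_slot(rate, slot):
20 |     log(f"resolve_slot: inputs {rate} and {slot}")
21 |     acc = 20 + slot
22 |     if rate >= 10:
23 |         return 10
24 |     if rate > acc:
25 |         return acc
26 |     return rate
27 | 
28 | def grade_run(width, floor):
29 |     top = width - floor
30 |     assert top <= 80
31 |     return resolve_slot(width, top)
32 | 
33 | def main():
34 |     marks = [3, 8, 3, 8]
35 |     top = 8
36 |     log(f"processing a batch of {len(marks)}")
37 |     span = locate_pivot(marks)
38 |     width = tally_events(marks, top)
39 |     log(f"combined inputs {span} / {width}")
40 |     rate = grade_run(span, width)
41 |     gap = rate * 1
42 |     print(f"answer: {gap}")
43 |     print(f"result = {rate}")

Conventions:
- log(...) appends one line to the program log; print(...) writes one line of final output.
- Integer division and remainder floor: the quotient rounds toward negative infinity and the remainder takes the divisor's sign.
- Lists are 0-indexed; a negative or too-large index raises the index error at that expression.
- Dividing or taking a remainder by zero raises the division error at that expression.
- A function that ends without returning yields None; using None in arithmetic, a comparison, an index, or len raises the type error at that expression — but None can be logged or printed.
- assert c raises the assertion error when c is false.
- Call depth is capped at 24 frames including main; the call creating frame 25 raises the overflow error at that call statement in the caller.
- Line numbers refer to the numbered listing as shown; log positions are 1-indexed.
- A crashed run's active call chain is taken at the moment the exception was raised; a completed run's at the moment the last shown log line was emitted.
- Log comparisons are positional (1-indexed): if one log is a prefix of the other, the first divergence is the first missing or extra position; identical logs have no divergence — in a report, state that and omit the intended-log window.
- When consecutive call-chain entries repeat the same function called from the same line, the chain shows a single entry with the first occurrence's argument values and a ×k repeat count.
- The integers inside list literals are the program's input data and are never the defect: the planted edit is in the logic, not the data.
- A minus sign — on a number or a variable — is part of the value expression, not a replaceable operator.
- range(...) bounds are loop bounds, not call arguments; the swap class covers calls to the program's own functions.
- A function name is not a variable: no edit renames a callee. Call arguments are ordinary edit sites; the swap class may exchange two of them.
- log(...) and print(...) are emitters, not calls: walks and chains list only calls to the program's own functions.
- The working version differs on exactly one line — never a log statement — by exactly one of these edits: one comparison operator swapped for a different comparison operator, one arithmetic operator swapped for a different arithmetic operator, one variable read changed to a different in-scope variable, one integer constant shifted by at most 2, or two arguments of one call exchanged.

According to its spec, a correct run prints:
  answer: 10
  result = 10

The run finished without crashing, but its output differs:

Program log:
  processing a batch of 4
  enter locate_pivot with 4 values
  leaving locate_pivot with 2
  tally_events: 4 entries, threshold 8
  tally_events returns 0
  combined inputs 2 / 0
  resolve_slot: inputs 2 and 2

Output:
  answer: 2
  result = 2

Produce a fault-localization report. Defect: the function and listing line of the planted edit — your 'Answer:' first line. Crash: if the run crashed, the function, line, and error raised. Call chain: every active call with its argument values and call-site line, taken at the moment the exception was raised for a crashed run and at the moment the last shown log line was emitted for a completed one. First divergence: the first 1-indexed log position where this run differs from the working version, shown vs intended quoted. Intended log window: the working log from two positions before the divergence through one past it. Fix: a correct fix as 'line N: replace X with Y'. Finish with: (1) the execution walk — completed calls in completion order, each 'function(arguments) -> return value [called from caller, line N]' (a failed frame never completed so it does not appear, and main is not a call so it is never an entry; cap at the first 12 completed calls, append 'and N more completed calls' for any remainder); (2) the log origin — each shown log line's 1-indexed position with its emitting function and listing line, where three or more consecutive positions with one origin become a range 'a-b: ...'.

Answer: the defect is in resolve_slot at line 22.
Key fact: The logs agree in full; only the final output differs.
Call chain: main -> grade_run(2, 0) (called at line 40) -> resolve_slot(2, 2) (called at line 31).
First divergence: none (the log streams are identical).
Execution walk:
  locate_pivot([3, 8, 3, 8]) -> 2  [called from main, line 37]
  tally_events([3, 8, 3, 8], 8) -> 0  [called from main, line 38]
  resolve_slot(2, 2) -> 2  [called from grade_run, line 31]
  grade_run(2, 0) -> 2  [called from main, line 40]
Log origin:
  1: logged in main at line 36
  2: logged in locate_pivot at line 2
  3: logged in locate_pivot at line 7
  4: logged in tally_events at line 11
  5: logged in tally_events at line 16
  6: logged in main at line 39
  7: logged in resolve_slot at line 20
A correct fix: line 22: replace `>=` with `<`.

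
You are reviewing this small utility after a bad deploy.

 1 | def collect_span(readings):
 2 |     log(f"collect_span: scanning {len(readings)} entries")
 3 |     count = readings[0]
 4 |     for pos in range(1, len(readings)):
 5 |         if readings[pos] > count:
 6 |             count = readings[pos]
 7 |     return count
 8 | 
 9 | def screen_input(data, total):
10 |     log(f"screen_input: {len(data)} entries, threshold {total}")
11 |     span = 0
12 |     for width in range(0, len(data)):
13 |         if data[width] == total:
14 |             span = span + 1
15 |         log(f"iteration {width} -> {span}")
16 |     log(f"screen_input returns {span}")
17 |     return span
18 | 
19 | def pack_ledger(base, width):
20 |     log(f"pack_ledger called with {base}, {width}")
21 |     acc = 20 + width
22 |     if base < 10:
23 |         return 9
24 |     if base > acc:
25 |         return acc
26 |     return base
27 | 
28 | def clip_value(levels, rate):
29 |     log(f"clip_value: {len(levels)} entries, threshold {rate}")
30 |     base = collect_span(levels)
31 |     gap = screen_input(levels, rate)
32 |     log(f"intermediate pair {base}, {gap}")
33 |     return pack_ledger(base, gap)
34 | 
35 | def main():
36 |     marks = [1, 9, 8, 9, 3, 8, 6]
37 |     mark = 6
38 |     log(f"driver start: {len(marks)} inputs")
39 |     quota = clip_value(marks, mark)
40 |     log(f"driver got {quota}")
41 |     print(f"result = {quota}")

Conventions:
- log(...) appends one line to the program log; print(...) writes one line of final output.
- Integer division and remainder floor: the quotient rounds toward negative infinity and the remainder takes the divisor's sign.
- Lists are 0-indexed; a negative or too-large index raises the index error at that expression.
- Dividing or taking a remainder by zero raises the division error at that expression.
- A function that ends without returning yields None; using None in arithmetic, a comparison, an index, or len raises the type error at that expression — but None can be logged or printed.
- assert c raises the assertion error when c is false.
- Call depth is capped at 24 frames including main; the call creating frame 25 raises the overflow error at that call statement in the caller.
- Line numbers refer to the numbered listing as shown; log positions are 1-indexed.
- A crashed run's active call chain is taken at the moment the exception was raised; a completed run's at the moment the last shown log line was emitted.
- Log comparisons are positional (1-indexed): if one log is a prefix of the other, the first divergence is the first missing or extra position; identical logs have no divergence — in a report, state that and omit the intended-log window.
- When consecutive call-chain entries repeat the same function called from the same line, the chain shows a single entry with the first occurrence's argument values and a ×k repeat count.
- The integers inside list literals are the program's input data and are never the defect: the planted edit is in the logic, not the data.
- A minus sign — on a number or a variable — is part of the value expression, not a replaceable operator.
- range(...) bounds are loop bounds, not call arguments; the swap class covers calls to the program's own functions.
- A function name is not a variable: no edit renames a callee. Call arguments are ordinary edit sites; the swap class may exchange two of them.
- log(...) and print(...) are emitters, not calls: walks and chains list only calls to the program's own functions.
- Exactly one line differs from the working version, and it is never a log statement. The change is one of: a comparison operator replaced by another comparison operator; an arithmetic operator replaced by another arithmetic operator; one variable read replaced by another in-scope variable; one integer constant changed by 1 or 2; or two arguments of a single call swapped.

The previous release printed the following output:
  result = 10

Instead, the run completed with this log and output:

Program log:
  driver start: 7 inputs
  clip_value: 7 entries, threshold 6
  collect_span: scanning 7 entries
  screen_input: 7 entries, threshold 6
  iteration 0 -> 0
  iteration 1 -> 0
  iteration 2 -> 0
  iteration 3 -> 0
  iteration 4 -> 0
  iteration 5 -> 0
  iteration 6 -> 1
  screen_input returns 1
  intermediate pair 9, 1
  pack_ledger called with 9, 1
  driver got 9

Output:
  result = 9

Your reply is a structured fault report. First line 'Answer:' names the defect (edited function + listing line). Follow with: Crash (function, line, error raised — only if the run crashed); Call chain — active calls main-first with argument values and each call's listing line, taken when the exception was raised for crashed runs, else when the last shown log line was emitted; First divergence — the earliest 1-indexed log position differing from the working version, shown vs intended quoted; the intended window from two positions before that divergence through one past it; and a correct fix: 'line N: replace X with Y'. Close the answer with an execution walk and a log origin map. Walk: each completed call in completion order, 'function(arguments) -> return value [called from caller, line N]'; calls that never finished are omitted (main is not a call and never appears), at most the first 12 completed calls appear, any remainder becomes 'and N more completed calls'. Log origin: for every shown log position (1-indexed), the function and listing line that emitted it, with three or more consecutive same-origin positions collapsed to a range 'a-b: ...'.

Answer: the defect is in pack_ledger at line 23.
Key fact: The log first diverges at position 15: the faulty run prints 'driver got 9' where the working version prints 'driver got 10'.
Call chain: main.
First divergence: position 15; shown 'driver got 9' vs intended 'driver got 10'.
Intended log window:
  13: intermediate pair 9, 1
  14: pack_ledger called with 9, 1
  15: driver got 10
Execution walk:
  collect_span([1, 9, 8, 9, 3, 8, 6]) -> 9  [called from clip_value, line 30]
  screen_input([1, 9, 8, 9, 3, 8, 6], 6) -> 1  [called from clip_value, line 31]
  pack_ledger(9, 1) -> 9  [called from clip_value, line 33]
  clip_value([1, 9, 8, 9, 3, 8, 6], 6) -> 9  [called from main, line 39]
Log origins:
  1: emitted by main (line 38)
  2: emitted by clip_value (line 29)
  3: emitted by collect_span (line 2)
  4: emitted by screen_input (line 10)
  5-11: emitted by screen_input (line 15)
  12: emitted by screen_input (line 16)
  13: emitted by clip_value (line 32)
  14: emitted by pack_ledger (line 20)
  15: emitted by main (line 40)
A correct fix: line 23: replace `9` with `10`.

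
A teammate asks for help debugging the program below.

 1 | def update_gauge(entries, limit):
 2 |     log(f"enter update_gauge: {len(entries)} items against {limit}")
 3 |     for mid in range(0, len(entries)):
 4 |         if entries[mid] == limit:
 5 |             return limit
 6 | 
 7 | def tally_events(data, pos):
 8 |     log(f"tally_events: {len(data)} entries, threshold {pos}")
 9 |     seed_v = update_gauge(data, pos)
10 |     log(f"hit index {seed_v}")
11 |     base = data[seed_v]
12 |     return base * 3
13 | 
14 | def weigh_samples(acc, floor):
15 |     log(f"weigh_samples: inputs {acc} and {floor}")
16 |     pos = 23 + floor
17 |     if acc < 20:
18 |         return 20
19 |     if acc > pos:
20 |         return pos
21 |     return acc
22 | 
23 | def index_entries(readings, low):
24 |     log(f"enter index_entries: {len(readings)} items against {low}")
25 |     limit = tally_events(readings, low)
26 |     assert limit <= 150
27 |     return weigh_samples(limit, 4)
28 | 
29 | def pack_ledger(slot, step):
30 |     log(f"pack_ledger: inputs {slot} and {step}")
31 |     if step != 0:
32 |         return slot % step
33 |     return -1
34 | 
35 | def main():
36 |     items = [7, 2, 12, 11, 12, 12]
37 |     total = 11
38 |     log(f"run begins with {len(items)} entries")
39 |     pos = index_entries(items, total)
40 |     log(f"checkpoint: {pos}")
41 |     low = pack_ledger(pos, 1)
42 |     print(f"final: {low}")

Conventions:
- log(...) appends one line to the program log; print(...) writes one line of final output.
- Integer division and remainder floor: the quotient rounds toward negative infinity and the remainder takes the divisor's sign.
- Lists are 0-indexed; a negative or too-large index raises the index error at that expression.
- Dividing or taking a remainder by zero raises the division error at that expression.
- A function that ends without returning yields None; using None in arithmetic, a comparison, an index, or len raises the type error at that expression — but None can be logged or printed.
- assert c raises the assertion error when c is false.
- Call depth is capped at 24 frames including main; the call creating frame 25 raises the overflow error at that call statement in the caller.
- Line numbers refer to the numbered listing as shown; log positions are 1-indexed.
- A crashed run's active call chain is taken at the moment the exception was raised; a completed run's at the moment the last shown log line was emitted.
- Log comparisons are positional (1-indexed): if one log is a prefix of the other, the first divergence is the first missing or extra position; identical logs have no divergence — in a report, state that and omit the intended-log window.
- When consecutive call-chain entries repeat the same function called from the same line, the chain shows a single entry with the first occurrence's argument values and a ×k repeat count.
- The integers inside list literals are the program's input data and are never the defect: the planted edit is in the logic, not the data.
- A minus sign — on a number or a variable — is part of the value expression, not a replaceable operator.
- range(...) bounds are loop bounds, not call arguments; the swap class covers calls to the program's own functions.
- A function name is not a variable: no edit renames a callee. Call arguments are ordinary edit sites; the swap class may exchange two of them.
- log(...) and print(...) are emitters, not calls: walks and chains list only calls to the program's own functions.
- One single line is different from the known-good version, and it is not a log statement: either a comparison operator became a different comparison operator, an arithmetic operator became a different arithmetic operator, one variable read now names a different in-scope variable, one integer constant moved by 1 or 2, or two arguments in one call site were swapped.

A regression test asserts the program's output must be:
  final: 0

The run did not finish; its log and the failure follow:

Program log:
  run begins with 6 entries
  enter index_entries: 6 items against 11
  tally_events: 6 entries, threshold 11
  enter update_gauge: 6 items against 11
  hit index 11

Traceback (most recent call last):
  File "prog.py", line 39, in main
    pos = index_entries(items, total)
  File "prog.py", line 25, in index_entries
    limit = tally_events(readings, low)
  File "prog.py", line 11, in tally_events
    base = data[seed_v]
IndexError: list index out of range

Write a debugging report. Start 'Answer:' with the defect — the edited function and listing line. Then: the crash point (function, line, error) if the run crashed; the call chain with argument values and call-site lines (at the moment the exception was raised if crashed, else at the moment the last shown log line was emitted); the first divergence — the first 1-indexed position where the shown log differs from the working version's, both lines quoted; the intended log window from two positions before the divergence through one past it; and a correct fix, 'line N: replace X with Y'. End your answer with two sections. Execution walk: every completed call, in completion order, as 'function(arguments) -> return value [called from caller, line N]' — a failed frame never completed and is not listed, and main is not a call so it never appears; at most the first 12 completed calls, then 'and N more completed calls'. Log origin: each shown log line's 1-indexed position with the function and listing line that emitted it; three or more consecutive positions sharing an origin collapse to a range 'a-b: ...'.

Answer: the defect is in update_gauge at line 5.
The tell: The earliest visible damage is log position 5 — 'hit index 11' rather than the intended 'hit index 3'.
Crash: tally_events, line 11, IndexError.
Call chain: main -> index_entries([7, 2, 12, 11, 12, 12], 11) (called at line 39) -> tally_events([7, 2, 12, 11, 12, 12], 11) (called at line 25).
First divergence: position 5; shown 'hit index 11' vs intended 'hit index 3'.
Intended log window:
  3: tally_events: 6 entries, threshold 11
  4: enter update_gauge: 6 items against 11
  5: hit index 3
  6: weigh_samples: inputs 33 and 4
Execution walk:
  update_gauge([7, 2, 12, 11, 12, 12], 11) -> 11  [called from tally_events, line 9]
Origin of each log line:
  1 — main, line 38
  2 — index_entries, line 24
  3 — tally_events, line 8
  4 — update_gauge, line 2
  5 — tally_events, line 10
A correct fix: line 5: replace `limit` with `mid`.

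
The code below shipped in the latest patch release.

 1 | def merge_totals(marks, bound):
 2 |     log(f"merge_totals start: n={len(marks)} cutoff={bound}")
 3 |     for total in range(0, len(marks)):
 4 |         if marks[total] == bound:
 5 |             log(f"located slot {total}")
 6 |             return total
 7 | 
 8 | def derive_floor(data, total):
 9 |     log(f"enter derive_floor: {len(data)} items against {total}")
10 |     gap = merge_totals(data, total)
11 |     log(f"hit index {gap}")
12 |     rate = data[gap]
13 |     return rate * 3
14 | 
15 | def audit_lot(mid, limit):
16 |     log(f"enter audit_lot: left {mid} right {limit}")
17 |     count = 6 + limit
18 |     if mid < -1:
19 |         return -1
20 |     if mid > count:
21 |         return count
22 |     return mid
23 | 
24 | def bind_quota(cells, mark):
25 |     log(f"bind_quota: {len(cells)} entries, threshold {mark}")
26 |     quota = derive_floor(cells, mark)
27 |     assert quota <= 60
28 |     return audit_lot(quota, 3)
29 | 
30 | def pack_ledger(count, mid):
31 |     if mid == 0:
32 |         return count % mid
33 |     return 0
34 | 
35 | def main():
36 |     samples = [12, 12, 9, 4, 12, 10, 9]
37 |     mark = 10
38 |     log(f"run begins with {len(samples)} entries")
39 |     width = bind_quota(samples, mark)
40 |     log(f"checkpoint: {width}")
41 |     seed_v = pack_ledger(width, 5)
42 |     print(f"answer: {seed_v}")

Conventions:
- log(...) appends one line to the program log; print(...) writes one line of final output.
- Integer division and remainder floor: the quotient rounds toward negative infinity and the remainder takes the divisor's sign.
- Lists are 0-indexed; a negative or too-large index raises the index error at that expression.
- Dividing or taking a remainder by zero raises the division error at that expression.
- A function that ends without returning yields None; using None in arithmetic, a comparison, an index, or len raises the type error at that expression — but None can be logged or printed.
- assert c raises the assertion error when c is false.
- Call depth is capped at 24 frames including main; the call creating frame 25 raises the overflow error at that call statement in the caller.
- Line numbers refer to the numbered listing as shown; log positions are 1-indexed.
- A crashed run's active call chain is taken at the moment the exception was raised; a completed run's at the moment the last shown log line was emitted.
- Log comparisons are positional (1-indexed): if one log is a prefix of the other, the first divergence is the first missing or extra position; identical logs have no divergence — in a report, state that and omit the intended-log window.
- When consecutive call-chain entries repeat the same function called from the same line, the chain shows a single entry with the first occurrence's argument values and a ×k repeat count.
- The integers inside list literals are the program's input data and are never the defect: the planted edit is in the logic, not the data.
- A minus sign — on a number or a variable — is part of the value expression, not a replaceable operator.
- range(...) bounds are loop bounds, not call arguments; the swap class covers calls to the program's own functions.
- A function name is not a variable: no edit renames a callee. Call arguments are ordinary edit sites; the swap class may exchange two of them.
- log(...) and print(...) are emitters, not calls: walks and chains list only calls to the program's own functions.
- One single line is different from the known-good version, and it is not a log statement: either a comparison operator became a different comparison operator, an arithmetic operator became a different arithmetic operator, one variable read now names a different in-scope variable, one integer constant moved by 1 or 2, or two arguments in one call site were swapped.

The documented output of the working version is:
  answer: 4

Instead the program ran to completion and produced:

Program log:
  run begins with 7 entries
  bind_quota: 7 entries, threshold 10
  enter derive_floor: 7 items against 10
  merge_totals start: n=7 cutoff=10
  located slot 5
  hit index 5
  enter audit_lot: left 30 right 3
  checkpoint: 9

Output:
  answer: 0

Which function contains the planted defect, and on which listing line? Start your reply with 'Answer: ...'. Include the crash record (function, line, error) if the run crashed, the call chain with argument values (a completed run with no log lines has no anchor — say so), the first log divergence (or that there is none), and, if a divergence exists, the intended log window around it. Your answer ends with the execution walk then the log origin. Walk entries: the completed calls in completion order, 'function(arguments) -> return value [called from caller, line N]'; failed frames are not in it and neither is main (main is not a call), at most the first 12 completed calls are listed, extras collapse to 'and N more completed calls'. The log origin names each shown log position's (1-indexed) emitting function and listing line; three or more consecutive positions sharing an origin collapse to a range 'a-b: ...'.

Answer: the defect is in pack_ledger at line 31.
Key observation: Every logged value matches the working version; the printed result is what differs.
Call chain: main.
First divergence: there is none — every log position agrees.
Execution walk:
  merge_totals([12, 12, 9, 4, 12, 10, 9], 10) -> 5  [called from derive_floor, line 10]
  derive_floor([12, 12, 9, 4, 12, 10, 9], 10) -> 30  [called from bind_quota, line 26]
  audit_lot(30, 3) -> 9  [called from bind_quota, line 28]
  bind_quota([12, 12, 9, 4, 12, 10, 9], 10) -> 9  [called from main, line 39]
  pack_ledger(9, 5) -> 0  [called from main, line 41]
Log origins:
  1: logged in main at line 38
  2: logged in bind_quota at line 25
  3: logged in derive_floor at line 9
  4: logged in merge_totals at line 2
  5: logged in merge_totals at line 5
  6: logged in derive_floor at line 11
  7: logged in audit_lot at line 16
  8: logged in main at line 40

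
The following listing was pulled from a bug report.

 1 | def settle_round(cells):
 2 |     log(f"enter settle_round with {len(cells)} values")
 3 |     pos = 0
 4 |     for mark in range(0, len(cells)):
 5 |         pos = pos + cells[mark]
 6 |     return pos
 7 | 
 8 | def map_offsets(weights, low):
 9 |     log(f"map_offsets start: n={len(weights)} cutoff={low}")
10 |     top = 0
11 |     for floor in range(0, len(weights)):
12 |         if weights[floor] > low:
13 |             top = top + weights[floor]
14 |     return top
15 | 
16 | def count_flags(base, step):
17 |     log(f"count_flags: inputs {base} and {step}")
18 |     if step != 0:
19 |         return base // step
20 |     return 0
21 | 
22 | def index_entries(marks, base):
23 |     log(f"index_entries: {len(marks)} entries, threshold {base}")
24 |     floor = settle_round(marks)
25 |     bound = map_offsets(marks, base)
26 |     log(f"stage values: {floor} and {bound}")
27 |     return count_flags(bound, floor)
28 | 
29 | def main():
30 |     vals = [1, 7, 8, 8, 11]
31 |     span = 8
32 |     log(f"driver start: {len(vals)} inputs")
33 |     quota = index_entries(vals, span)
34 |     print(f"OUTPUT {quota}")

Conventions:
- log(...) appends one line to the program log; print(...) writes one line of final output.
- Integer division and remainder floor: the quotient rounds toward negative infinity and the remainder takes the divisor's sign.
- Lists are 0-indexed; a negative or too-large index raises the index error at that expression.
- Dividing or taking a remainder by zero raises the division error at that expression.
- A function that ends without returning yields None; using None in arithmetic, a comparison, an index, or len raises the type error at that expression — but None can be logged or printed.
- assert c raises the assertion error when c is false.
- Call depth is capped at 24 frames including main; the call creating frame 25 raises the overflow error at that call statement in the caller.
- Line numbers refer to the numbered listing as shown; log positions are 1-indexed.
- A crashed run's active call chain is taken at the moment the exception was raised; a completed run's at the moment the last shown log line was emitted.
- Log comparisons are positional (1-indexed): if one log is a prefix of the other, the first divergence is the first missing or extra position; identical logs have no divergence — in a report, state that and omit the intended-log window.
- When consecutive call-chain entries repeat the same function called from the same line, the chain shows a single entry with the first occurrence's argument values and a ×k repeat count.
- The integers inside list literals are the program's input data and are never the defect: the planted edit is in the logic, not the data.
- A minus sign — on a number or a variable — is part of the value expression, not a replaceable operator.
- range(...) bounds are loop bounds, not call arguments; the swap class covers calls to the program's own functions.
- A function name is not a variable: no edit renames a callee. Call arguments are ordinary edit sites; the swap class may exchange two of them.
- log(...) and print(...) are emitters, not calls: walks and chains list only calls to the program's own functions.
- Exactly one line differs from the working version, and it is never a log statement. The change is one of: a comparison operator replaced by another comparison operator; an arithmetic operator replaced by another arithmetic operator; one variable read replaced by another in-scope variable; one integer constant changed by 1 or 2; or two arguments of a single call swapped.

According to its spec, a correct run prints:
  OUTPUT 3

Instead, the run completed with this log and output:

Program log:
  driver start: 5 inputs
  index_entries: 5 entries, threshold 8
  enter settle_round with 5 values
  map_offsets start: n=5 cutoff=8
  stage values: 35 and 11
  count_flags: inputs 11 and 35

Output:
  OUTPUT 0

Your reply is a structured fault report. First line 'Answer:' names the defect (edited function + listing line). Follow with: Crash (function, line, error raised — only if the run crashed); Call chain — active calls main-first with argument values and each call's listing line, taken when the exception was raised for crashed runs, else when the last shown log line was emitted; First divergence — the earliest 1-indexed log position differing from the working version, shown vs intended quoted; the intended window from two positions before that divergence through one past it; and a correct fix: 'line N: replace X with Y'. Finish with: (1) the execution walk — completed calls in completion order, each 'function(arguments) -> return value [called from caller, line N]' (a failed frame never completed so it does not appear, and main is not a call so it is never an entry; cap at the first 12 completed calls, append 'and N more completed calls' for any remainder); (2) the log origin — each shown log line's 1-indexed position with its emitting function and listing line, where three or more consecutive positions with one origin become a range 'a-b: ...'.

Answer: the defect is in index_entries at line 27.
Core observation: At log position 6 the runs split — shown 'count_flags: inputs 11 and 35', but the working version logs 'count_flags: inputs 35 and 11'.
Call chain: main -> index_entries([1, 7, 8, 8, 11], 8) (called at line 33) -> count_flags(11, 35) (called at line 27).
First divergence: position 6 — the shown line 'count_flags: inputs 11 and 35' should read 'count_flags: inputs 35 and 11'.
Intended log window:
  4: map_offsets start: n=5 cutoff=8
  5: stage values: 35 and 11
  6: count_flags: inputs 35 and 11
Execution walk:
  settle_round([1, 7, 8, 8, 11]) -> 35  [called from index_entries, line 24]
  map_offsets([1, 7, 8, 8, 11], 8) -> 11  [called from index_entries, line 25]
  count_flags(11, 35) -> 0  [called from index_entries, line 27]
  index_entries([1, 7, 8, 8, 11], 8) -> 0  [called from main, line 33]
Log origin:
  1: logged in main at line 32
  2: logged in index_entries at line 23
  3: logged in settle_round at line 2
  4: logged in map_offsets at line 9
  5: logged in index_entries at line 26
  6: logged in count_flags at line 17
A correct fix: line 27: replace `count_flags(bound, floor)` with `count_flags(floor, bound)`.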